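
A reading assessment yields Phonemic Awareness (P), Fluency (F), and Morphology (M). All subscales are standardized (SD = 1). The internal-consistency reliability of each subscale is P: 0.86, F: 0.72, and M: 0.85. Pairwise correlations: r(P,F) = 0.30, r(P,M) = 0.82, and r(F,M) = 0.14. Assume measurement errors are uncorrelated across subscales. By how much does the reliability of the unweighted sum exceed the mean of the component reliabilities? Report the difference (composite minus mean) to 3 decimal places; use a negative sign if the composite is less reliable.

Var(sum) = 3 + 2.52 = 5.52; true-score variance = 2.43 + 2.52 = 4.95; composite reliability = 0.8967.
Mean component reliability = 0.8100.
Difference = 0.8967 − 0.8100 = 0.087.

0.087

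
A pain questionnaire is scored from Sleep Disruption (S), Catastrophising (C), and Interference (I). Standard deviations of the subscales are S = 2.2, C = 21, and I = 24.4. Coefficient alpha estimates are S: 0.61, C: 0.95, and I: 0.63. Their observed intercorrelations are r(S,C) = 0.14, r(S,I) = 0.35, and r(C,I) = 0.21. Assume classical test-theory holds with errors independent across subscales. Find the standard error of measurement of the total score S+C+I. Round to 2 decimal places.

15.63

Var(total) = 1041.2 + 265.72 = 1306.92.
True-score variance = 796.979 + 265.72 = 1062.7, so reliability = 0.8131.
Error variance = 1306.92 − 1062.7 = 244.221; SEM = √244.221 = 15.63.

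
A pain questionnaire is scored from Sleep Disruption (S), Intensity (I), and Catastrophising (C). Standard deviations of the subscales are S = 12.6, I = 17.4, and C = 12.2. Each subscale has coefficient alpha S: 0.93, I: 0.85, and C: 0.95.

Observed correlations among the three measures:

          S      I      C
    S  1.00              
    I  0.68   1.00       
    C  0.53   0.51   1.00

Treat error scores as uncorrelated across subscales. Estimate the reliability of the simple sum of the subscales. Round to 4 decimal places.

Var(S+I+C) = 12.6² + 17.4² + 12.2² + 2·[12.6·17.4·0.68 + 12.6·12.2·0.53 + 17.4·12.2·0.51] = 610.36 + 677.635 = 1288.
Under uncorrelated errors the observed covariances equal the true-score covariances, so only the own-variance terms attenuate.
True-score variance = [12.6²·0.93 + 17.4²·0.85 + 12.2²·0.95] + 677.635 = 546.391 + 677.635 = 1224.03.
Reliability = 1224.03 / 1288 = 0.9503.

0.9503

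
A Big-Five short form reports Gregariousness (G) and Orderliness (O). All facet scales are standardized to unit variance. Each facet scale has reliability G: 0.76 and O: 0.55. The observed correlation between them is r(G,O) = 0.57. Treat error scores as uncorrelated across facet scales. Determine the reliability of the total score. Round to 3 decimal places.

0.780

Var(G+O) = 2 + 2·[0.57] = 2 + 1.14 = 3.14.
Because errors are independent across components, Cov(Tᵢ,Tⱼ) = Cov(Xᵢ,Xⱼ); the off-diagonal part of the true-score variance is the same as above.
True-score variance = [0.76 + 0.55] + 1.14 = 1.31 + 1.14 = 2.45.
Reliability = 2.45 / 3.14 = 0.780.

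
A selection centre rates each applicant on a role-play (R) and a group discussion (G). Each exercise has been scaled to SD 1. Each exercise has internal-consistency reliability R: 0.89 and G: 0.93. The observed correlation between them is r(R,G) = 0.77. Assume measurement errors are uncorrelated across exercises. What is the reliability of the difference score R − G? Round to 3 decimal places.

0.609

Var(R−G) = 1 + 1 − 2·0.77 = 2 − 1.54 = 0.46.
With uncorrelated errors the cross-covariances are all true-score covariance, so they carry over unchanged; only the diagonal terms shrink to ρᵢσᵢ².
True-score variance = [0.89 + 0.93] − 1.54 = 1.82 − 1.54 = 0.28.
Reliability = 0.28 / 0.46 = 0.609.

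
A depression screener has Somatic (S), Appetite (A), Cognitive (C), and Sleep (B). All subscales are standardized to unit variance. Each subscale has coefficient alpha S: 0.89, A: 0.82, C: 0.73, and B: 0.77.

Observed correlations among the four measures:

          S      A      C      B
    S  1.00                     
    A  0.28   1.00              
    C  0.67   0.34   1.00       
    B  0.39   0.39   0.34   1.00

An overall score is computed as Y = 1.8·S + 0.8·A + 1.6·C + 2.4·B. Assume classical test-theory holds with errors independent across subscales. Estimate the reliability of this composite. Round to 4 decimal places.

0.9013

Var(Y) = 1.8² + 0.8² + 1.6² + 2.4² + 2·[1.44·0.28 + 2.88·0.67 + 4.32·0.39 + 1.28·0.34 + 1.92·0.39 + 3.84·0.34] = 12.2 + 13.0144 = 25.2144.
With uncorrelated errors the cross-covariances are all true-score covariance, so they carry over unchanged; only the diagonal terms shrink to ρᵢσᵢ².
True-score variance = [1.8²·0.89 + 0.8²·0.82 + 1.6²·0.73 + 2.4²·0.77] + 13.0144 = 9.7124 + 13.0144 = 22.7268.
Reliability = 22.7268 / 25.2144 = 0.9013.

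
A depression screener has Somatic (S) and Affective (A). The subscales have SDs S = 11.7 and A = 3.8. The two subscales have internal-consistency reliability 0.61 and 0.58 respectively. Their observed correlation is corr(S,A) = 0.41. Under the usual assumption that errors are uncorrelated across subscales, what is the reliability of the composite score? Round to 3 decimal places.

0.683

Var(S+A) = 11.7² + 3.8² + 2·[11.7·3.8·0.41] = 151.33 + 36.4572 = 187.787.
With uncorrelated errors the cross-covariances are all true-score covariance, so they carry over unchanged; only the diagonal terms shrink to ρᵢσᵢ².
True-score variance = [11.7²·0.61 + 3.8²·0.58] + 36.4572 = 91.8781 + 36.4572 = 128.335.
Reliability = 128.335 / 187.787 = 0.683.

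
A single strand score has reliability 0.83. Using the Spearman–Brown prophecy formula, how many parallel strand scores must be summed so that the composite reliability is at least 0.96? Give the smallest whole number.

k ≥ ρ*(1−ρ₁)/(ρ₁(1−ρ*)) = 0.96·0.17 / (0.83·0.04) = 4.916.
Smallest integer k = 5.

5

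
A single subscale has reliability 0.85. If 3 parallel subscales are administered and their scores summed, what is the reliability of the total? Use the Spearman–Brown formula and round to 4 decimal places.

ρ_k = kρ / (1 + (k−1)ρ) = 3·0.85 / (1 + 2·0.85) = 2.550 / 2.700 = 0.9444.

0.9444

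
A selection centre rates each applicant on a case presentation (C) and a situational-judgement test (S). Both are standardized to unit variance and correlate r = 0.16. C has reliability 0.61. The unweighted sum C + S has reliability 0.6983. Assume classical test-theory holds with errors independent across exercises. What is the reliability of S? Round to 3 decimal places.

0.690

Var(C+S) = 2 + 2·0.16 = 2.320.
True-score variance = ρ_C + ρ_S + 2·0.16, so 0.6983 = (0.61 + ρ_S + 0.32) / 2.320.
ρ_S = 0.6983·2.320 − 0.61 − 0.32 = 0.690.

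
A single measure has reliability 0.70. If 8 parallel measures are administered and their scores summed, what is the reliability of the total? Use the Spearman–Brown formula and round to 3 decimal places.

0.949

ρ_k = kρ / (1 + (k−1)ρ) = 8·0.70 / (1 + 7·0.70) = 5.600 / 5.900 = 0.949.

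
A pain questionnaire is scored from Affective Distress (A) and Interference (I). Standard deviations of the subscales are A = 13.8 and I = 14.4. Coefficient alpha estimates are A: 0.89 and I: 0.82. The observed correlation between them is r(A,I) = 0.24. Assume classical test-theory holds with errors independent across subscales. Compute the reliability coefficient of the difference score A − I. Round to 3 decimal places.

0.807

Var(A−I) = 13.8² + 14.4² − 2·13.8·14.4·0.24 = 397.8 − 95.3856 = 302.414.
Because errors are independent across components, Cov(Tᵢ,Tⱼ) = Cov(Xᵢ,Xⱼ); the off-diagonal part of the true-score variance is the same as above.
True-score variance = [13.8²·0.89 + 14.4²·0.82] − 95.3856 = 339.527 − 95.3856 = 244.141.
Reliability = 244.141 / 302.414 = 0.807.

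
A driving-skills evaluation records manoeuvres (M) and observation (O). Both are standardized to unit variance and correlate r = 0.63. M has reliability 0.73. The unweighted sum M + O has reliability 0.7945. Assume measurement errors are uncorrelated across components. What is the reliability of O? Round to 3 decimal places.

Var(M+O) = 2 + 2·0.63 = 3.260.
True-score variance = ρ_M + ρ_O + 2·0.63, so 0.7945 = (0.73 + ρ_O + 1.26) / 3.260.
ρ_O = 0.7945·3.260 − 0.73 − 1.26 = 0.600.

0.600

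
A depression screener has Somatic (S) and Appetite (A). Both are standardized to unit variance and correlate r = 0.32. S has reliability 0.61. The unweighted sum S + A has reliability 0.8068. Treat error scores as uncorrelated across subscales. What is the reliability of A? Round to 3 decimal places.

0.880

Var(S+A) = 2 + 2·0.32 = 2.640.
True-score variance = ρ_S + ρ_A + 2·0.32, so 0.8068 = (0.61 + ρ_A + 0.64) / 2.640.
ρ_A = 0.8068·2.640 − 0.61 − 0.64 = 0.880.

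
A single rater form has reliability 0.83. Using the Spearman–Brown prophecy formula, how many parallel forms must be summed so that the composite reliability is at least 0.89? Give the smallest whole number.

2

k ≥ ρ*(1−ρ₁)/(ρ₁(1−ρ*)) = 0.89·0.17 / (0.83·0.11) = 1.657.
Smallest integer k = 2.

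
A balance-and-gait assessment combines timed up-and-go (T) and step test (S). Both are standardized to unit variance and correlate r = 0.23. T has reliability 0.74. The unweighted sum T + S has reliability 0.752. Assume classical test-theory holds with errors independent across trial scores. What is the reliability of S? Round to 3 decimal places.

0.650

Var(T+S) = 2 + 2·0.23 = 2.460.
True-score variance = ρ_T + ρ_S + 2·0.23, so 0.752 = (0.74 + ρ_S + 0.46) / 2.460.
ρ_S = 0.752·2.460 − 0.74 − 0.46 = 0.650.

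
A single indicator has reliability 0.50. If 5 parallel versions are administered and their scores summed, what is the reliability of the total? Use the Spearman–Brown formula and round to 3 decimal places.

0.833

ρ_k = kρ / (1 + (k−1)ρ) = 5·0.50 / (1 + 4·0.50) = 2.500 / 3.000 = 0.833.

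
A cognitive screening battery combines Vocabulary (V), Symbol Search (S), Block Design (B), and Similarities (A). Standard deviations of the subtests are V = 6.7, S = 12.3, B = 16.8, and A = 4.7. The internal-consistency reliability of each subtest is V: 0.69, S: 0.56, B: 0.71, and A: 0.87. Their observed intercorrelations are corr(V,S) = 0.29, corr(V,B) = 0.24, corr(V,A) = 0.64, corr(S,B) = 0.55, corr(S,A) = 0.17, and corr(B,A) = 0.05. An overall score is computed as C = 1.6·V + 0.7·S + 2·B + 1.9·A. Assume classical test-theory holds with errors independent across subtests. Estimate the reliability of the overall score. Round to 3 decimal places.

0.809

Var(C) = 1.6²·6.7² + 0.7²·12.3² + 2²·16.8² + 1.9²·4.7² + 2·[1.12·6.7·12.3·0.29 + 3.2·6.7·16.8·0.24 + 3.04·6.7·4.7·0.64 + 1.4·12.3·16.8·0.55 + 1.33·12.3·4.7·0.17 + 3.8·16.8·4.7·0.05] = 1397.76 + 723.332 = 2121.09.
Under uncorrelated errors the observed covariances equal the true-score covariances, so only the own-variance terms attenuate.
True-score variance = [1.6²·6.7²·0.69 + 0.7²·12.3²·0.56 + 2²·16.8²·0.71 + 1.9²·4.7²·0.87] + 723.332 = 991.747 + 723.332 = 1715.08.
Reliability = 1715.08 / 2121.09 = 0.809.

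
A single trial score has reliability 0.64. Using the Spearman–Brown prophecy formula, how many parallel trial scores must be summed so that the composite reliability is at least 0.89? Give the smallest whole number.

5

k ≥ ρ*(1−ρ₁)/(ρ₁(1−ρ*)) = 0.89·0.36 / (0.64·0.11) = 4.551.
Smallest integer k = 5.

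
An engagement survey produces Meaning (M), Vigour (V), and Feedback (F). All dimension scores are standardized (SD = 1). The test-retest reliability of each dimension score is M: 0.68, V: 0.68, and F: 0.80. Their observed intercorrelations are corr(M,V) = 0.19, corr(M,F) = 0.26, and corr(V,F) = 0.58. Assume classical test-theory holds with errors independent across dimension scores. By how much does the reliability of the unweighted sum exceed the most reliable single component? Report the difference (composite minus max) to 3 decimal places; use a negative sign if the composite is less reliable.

Var(sum) = 3 + 2.06 = 5.06; true-score variance = 2.16 + 2.06 = 4.22; composite reliability = 0.8340.
Max component reliability = 0.8000.
Difference = 0.8340 − 0.8000 = 0.034.

0.034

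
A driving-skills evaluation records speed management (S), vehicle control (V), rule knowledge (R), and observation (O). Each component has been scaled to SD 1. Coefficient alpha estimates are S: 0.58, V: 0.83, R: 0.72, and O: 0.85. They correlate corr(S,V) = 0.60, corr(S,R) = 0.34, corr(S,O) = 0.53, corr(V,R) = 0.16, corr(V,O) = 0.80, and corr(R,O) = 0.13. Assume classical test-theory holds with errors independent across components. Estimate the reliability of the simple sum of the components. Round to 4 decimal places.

0.8882

Var(S+V+R+O) = 4 + 2·[0.60 + 0.34 + 0.53 + 0.16 + 0.80 + 0.13] = 4 + 5.12 = 9.12.
Under uncorrelated errors the observed covariances equal the true-score covariances, so only the own-variance terms attenuate.
True-score variance = [0.58 + 0.83 + 0.72 + 0.85] + 5.12 = 2.98 + 5.12 = 8.1.
Reliability = 8.1 / 9.12 = 0.8882.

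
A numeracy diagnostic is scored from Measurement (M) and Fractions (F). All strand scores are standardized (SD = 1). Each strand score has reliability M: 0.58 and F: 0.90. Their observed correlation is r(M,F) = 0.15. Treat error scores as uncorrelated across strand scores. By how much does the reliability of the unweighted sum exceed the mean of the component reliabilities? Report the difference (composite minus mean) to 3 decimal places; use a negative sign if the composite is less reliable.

0.034

Var(sum) = 2 + 0.3 = 2.3; true-score variance = 1.48 + 0.3 = 1.78; composite reliability = 0.7739.
Mean component reliability = 0.7400.
Difference = 0.7739 − 0.7400 = 0.034.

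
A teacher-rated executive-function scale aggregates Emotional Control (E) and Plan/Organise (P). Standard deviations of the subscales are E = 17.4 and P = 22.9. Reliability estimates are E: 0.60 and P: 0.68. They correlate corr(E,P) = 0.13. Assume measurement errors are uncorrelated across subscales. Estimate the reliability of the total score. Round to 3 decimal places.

0.690

Var(E+P) = 17.4² + 22.9² + 2·[17.4·22.9·0.13] = 827.17 + 103.6 = 930.77.
With uncorrelated errors the cross-covariances are all true-score covariance, so they carry over unchanged; only the diagonal terms shrink to ρᵢσᵢ².
True-score variance = [17.4²·0.60 + 22.9²·0.68] + 103.6 = 538.255 + 103.6 = 641.854.
Reliability = 641.854 / 930.77 = 0.690.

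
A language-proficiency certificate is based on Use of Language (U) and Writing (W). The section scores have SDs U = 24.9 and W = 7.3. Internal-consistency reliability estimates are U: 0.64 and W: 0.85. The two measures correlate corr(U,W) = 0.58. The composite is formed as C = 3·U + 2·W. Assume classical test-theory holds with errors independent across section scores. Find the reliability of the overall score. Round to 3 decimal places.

0.711

Var(C) = 3²·24.9² + 2²·7.3² + 2·[6·24.9·7.3·0.58] = 5793.25 + 1265.12 = 7058.37.
Under uncorrelated errors the observed covariances equal the true-score covariances, so only the own-variance terms attenuate.
True-score variance = [3²·24.9²·0.64 + 2²·7.3²·0.85] + 1265.12 = 3752.44 + 1265.12 = 5017.56.
Reliability = 5017.56 / 7058.37 = 0.711.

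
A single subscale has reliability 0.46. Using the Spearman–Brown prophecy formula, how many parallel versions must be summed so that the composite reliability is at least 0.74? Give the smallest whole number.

4

k ≥ ρ*(1−ρ₁)/(ρ₁(1−ρ*)) = 0.74·0.54 / (0.46·0.26) = 3.341.
Smallest integer k = 4.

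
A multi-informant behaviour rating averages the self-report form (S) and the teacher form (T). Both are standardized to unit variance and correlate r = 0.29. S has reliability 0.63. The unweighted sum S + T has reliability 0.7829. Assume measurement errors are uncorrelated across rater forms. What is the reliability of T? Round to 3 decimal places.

Var(S+T) = 2 + 2·0.29 = 2.580.
True-score variance = ρ_S + ρ_T + 2·0.29, so 0.7829 = (0.63 + ρ_T + 0.58) / 2.580.
ρ_T = 0.7829·2.580 − 0.63 − 0.58 = 0.810.

0.810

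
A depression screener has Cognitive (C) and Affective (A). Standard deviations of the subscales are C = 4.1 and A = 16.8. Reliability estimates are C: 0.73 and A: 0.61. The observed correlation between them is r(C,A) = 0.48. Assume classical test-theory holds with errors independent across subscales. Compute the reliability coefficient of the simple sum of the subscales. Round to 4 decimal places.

0.6861

Var(C+A) = 4.1² + 16.8² + 2·[4.1·16.8·0.48] = 299.05 + 66.1248 = 365.175.
With uncorrelated errors the cross-covariances are all true-score covariance, so they carry over unchanged; only the diagonal terms shrink to ρᵢσᵢ².
True-score variance = [4.1²·0.73 + 16.8²·0.61] + 66.1248 = 184.438 + 66.1248 = 250.562.
Reliability = 250.562 / 365.175 = 0.6861.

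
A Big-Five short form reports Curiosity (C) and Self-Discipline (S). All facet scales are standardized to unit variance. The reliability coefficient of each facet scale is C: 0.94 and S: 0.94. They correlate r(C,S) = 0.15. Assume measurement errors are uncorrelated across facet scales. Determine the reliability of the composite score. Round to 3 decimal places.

Var(C+S) = 2 + 2·[0.15] = 2 + 0.3 = 2.3.
With uncorrelated errors the cross-covariances are all true-score covariance, so they carry over unchanged; only the diagonal terms shrink to ρᵢσᵢ².
True-score variance = [0.94 + 0.94] + 0.3 = 1.88 + 0.3 = 2.18.
Reliability = 2.18 / 2.3 = 0.948.

0.948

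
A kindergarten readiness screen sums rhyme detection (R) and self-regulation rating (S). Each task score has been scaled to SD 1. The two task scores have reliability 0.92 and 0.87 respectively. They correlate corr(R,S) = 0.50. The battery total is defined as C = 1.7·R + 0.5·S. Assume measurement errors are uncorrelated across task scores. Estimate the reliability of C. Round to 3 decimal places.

Var(C) = 1.7² + 0.5² + 2·[0.85·0.50] = 3.14 + 0.85 = 3.99.
With uncorrelated errors the cross-covariances are all true-score covariance, so they carry over unchanged; only the diagonal terms shrink to ρᵢσᵢ².
True-score variance = [1.7²·0.92 + 0.5²·0.87] + 0.85 = 2.8763 + 0.85 = 3.7263.
Reliability = 3.7263 / 3.99 = 0.934.

0.934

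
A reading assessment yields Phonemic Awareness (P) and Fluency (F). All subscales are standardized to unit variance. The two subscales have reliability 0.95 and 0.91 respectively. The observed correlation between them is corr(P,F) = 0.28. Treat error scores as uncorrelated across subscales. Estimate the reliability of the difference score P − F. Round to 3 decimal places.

0.903

Var(P−F) = 1 + 1 − 2·0.28 = 2 − 0.56 = 1.44.
Under uncorrelated errors the observed covariances equal the true-score covariances, so only the own-variance terms attenuate.
True-score variance = [0.95 + 0.91] − 0.56 = 1.86 − 0.56 = 1.3.
Reliability = 1.3 / 1.44 = 0.903.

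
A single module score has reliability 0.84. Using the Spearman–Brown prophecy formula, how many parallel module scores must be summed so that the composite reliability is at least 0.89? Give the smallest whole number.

k ≥ ρ*(1−ρ₁)/(ρ₁(1−ρ*)) = 0.89·0.16 / (0.84·0.11) = 1.541.
Smallest integer k = 2.

2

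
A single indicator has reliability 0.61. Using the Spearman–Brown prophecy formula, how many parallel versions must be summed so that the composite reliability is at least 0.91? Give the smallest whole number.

7

k ≥ ρ*(1−ρ₁)/(ρ₁(1−ρ*)) = 0.91·0.39 / (0.61·0.09) = 6.464.
Smallest integer k = 7.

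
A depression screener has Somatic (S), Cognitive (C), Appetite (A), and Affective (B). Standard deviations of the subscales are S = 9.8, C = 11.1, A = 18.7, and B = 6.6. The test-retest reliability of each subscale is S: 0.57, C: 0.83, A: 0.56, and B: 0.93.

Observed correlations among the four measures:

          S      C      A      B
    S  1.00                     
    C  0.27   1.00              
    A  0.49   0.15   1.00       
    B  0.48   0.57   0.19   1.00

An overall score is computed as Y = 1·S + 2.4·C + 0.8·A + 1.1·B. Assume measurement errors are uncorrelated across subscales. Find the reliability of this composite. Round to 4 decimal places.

Var(Y) = 9.8² + 2.4²·11.1² + 0.8²·18.7² + 1.1²·6.6² + 2·[2.4·9.8·11.1·0.27 + 0.8·9.8·18.7·0.49 + 1.1·9.8·6.6·0.48 + 1.92·11.1·18.7·0.15 + 2.64·11.1·6.6·0.57 + 0.88·18.7·6.6·0.19] = 1082.24 + 734.272 = 1816.51.
Under uncorrelated errors the observed covariances equal the true-score covariances, so only the own-variance terms attenuate.
True-score variance = [9.8²·0.57 + 2.4²·11.1²·0.83 + 0.8²·18.7²·0.56 + 1.1²·6.6²·0.93] + 734.272 = 818.132 + 734.272 = 1552.4.
Reliability = 1552.4 / 1816.51 = 0.8546.

0.8546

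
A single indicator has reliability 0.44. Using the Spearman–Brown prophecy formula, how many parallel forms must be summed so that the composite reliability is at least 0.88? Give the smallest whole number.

k ≥ ρ*(1−ρ₁)/(ρ₁(1−ρ*)) = 0.88·0.56 / (0.44·0.12) = 9.333.
Smallest integer k = 10.

10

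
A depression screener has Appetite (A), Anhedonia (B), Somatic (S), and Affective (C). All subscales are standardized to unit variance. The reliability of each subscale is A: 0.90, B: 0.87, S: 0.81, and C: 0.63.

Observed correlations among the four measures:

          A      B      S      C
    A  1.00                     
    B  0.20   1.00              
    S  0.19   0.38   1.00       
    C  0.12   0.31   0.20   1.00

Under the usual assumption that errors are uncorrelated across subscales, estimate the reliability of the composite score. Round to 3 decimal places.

0.884

Var(A+B+S+C) = 4 + 2·[0.20 + 0.19 + 0.12 + 0.38 + 0.31 + 0.20] = 4 + 2.8 = 6.8.
With uncorrelated errors the cross-covariances are all true-score covariance, so they carry over unchanged; only the diagonal terms shrink to ρᵢσᵢ².
True-score variance = [0.90 + 0.87 + 0.81 + 0.63] + 2.8 = 3.21 + 2.8 = 6.01.
Reliability = 6.01 / 6.8 = 0.884.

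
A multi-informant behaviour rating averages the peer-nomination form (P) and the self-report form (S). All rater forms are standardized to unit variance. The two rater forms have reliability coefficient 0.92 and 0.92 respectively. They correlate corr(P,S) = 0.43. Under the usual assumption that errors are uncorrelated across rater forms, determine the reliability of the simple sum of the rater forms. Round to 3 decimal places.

Var(P+S) = 2 + 2·[0.43] = 2 + 0.86 = 2.86.
With uncorrelated errors the cross-covariances are all true-score covariance, so they carry over unchanged; only the diagonal terms shrink to ρᵢσᵢ².
True-score variance = [0.92 + 0.92] + 0.86 = 1.84 + 0.86 = 2.7.
Reliability = 2.7 / 2.86 = 0.944.

0.944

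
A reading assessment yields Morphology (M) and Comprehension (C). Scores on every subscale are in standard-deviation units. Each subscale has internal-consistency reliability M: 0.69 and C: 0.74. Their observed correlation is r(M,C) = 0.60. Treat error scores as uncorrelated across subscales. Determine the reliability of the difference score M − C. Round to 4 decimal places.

Var(M−C) = 1 + 1 − 2·0.60 = 2 − 1.2 = 0.8.
With uncorrelated errors the cross-covariances are all true-score covariance, so they carry over unchanged; only the diagonal terms shrink to ρᵢσᵢ².
True-score variance = [0.69 + 0.74] − 1.2 = 1.43 − 1.2 = 0.23.
Reliability = 0.23 / 0.8 = 0.2875.

0.2875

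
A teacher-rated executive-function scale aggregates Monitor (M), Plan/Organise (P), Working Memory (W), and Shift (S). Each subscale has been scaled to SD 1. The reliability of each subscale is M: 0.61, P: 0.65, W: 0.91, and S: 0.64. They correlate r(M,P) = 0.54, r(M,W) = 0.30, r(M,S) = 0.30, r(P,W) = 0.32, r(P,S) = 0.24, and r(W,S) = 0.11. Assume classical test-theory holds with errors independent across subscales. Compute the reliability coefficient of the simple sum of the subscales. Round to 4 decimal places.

Var(M+P+W+S) = 4 + 2·[0.54 + 0.30 + 0.30 + 0.32 + 0.24 + 0.11] = 4 + 3.62 = 7.62.
With uncorrelated errors the cross-covariances are all true-score covariance, so they carry over unchanged; only the diagonal terms shrink to ρᵢσᵢ².
True-score variance = [0.61 + 0.65 + 0.91 + 0.64] + 3.62 = 2.81 + 3.62 = 6.43.
Reliability = 6.43 / 7.62 = 0.8438.

0.8438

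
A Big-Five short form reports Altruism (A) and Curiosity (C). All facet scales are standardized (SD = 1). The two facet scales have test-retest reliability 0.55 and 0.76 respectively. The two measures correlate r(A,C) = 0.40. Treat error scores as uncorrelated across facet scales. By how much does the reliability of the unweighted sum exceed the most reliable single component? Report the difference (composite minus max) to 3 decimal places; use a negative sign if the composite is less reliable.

Var(sum) = 2 + 0.8 = 2.8; true-score variance = 1.31 + 0.8 = 2.11; composite reliability = 0.7536.
Max component reliability = 0.7600.
Difference = 0.7536 − 0.7600 = -0.006.

-0.006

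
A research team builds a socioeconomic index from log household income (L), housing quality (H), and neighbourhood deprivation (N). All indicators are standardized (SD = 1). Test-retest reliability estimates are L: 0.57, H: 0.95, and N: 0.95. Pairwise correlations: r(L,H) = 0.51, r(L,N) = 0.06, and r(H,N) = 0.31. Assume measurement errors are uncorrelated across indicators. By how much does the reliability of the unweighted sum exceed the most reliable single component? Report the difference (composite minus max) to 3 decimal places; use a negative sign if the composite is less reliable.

-0.061

Var(sum) = 3 + 1.76 = 4.76; true-score variance = 2.47 + 1.76 = 4.23; composite reliability = 0.8887.
Max component reliability = 0.9500.
Difference = 0.8887 − 0.9500 = -0.061.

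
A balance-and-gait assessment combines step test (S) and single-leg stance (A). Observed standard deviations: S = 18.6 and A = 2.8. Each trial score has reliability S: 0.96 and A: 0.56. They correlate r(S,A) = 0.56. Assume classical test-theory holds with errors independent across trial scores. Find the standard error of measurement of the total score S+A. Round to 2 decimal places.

4.16

Var(total) = 353.8 + 58.3296 = 412.13.
True-score variance = 336.512 + 58.3296 = 394.842, so reliability = 0.9581.
Error variance = 412.13 − 394.842 = 17.288; SEM = √17.288 = 4.16.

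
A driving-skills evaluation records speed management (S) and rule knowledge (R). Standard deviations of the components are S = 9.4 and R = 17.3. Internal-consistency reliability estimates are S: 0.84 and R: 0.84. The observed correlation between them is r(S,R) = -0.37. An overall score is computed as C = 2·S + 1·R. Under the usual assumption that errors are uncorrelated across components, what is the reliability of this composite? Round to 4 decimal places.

Var(C) = 2²·9.4² + 17.3² + 2·[2·9.4·17.3·(-0.37)] = 652.73 − 240.678 = 412.052.
With uncorrelated errors the cross-covariances are all true-score covariance, so they carry over unchanged; only the diagonal terms shrink to ρᵢσᵢ².
True-score variance = [2²·9.4²·0.84 + 17.3²·0.84] − 240.678 = 548.293 − 240.678 = 307.616.
Reliability = 307.616 / 412.052 = 0.7465.

0.7465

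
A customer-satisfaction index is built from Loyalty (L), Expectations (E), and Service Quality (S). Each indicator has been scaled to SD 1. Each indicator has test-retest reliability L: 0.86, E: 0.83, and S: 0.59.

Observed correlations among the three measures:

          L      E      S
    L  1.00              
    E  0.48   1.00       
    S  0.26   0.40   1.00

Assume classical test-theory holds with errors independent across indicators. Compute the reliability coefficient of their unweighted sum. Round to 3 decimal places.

Var(L+E+S) = 3 + 2·[0.48 + 0.26 + 0.40] = 3 + 2.28 = 5.28.
With uncorrelated errors the cross-covariances are all true-score covariance, so they carry over unchanged; only the diagonal terms shrink to ρᵢσᵢ².
True-score variance = [0.86 + 0.83 + 0.59] + 2.28 = 2.28 + 2.28 = 4.56.
Reliability = 4.56 / 5.28 = 0.864.

0.864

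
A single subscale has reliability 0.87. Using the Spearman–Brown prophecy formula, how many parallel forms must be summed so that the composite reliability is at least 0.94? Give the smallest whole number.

k ≥ ρ*(1−ρ₁)/(ρ₁(1−ρ*)) = 0.94·0.13 / (0.87·0.06) = 2.341.
Smallest integer k = 3.

3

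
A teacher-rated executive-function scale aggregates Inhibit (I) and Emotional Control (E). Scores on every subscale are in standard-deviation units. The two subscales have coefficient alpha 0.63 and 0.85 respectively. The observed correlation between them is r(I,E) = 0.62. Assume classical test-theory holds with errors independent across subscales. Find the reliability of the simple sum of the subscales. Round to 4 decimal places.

Var(I+E) = 2 + 2·[0.62] = 2 + 1.24 = 3.24.
Because errors are independent across components, Cov(Tᵢ,Tⱼ) = Cov(Xᵢ,Xⱼ); the off-diagonal part of the true-score variance is the same as above.
True-score variance = [0.63 + 0.85] + 1.24 = 1.48 + 1.24 = 2.72.
Reliability = 2.72 / 3.24 = 0.8395.

0.8395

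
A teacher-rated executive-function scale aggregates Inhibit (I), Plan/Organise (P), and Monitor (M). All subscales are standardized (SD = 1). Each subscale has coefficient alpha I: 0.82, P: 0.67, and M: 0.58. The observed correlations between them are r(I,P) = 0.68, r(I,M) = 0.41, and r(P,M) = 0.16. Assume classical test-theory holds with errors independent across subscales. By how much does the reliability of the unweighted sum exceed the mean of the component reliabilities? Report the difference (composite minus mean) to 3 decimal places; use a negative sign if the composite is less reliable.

Var(sum) = 3 + 2.5 = 5.5; true-score variance = 2.07 + 2.5 = 4.57; composite reliability = 0.8309.
Mean component reliability = 0.6900.
Difference = 0.8309 − 0.6900 = 0.141.

0.141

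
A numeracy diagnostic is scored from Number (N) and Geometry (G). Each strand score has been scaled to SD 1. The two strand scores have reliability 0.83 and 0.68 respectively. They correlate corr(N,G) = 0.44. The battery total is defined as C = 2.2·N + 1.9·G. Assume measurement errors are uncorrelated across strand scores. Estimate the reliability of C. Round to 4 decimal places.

Var(C) = 2.2² + 1.9² + 2·[4.18·0.44] = 8.45 + 3.6784 = 12.1284.
With uncorrelated errors the cross-covariances are all true-score covariance, so they carry over unchanged; only the diagonal terms shrink to ρᵢσᵢ².
True-score variance = [2.2²·0.83 + 1.9²·0.68] + 3.6784 = 6.472 + 3.6784 = 10.1504.
Reliability = 10.1504 / 12.1284 = 0.8369.

0.8369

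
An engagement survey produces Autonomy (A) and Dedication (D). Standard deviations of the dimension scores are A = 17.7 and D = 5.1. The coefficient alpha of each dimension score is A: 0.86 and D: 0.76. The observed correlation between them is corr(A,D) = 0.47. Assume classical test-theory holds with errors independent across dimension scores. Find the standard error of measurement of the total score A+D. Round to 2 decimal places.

7.08

Var(total) = 339.3 + 84.8538 = 424.154.
True-score variance = 289.197 + 84.8538 = 374.051, so reliability = 0.8819.
Error variance = 424.154 − 374.051 = 50.103; SEM = √50.103 = 7.08.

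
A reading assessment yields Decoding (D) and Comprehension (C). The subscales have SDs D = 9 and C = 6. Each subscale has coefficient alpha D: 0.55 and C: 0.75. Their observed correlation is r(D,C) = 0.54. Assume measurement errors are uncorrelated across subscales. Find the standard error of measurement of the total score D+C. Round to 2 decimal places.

Var(total) = 117 + 58.32 = 175.32.
True-score variance = 71.55 + 58.32 = 129.87, so reliability = 0.7408.
Error variance = 175.32 − 129.87 = 45.45; SEM = √45.45 = 6.74.

6.74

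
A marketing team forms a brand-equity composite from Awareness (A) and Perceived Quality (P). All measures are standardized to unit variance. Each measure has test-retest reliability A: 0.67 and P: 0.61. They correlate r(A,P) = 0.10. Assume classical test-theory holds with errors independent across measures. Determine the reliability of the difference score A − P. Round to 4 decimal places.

0.6000

Var(A−P) = 1 + 1 − 2·0.10 = 2 − 0.2 = 1.8.
Under uncorrelated errors the observed covariances equal the true-score covariances, so only the own-variance terms attenuate.
True-score variance = [0.67 + 0.61] − 0.2 = 1.28 − 0.2 = 1.08.
Reliability = 1.08 / 1.8 = 0.6000.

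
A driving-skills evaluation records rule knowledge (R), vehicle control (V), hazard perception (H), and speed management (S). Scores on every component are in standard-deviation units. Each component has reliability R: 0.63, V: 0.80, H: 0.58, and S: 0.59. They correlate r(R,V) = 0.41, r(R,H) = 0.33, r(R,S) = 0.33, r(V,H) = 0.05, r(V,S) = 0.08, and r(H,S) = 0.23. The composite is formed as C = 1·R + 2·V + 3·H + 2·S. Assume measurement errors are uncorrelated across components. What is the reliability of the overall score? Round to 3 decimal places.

0.755

Var(C) = 1 + 2² + 3² + 2² + 2·[2·0.41 + 3·0.33 + 2·0.33 + 6·0.05 + 4·0.08 + 6·0.23] = 18 + 8.94 = 26.94.
Under uncorrelated errors the observed covariances equal the true-score covariances, so only the own-variance terms attenuate.
True-score variance = [0.63 + 2²·0.80 + 3²·0.58 + 2²·0.59] + 8.94 = 11.41 + 8.94 = 20.35.
Reliability = 20.35 / 26.94 = 0.755.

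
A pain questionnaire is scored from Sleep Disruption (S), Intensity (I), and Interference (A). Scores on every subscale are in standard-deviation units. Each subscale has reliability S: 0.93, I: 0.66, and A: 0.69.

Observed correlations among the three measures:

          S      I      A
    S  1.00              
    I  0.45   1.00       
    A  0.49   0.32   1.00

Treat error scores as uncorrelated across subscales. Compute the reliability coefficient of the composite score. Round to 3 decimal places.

0.870

Var(S+I+A) = 3 + 2·[0.45 + 0.49 + 0.32] = 3 + 2.52 = 5.52.
Under uncorrelated errors the observed covariances equal the true-score covariances, so only the own-variance terms attenuate.
True-score variance = [0.93 + 0.66 + 0.69] + 2.52 = 2.28 + 2.52 = 4.8.
Reliability = 4.8 / 5.52 = 0.870.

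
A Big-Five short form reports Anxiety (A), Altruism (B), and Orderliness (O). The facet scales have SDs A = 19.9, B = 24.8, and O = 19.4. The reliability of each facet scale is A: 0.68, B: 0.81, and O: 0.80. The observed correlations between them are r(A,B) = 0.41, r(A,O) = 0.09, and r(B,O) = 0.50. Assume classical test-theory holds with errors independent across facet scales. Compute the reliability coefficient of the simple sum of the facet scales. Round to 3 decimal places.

0.864

Var(A+B+O) = 19.9² + 24.8² + 19.4² + 2·[19.9·24.8·0.41 + 19.9·19.4·0.09 + 24.8·19.4·0.50] = 1387.41 + 955.297 = 2342.71.
Under uncorrelated errors the observed covariances equal the true-score covariances, so only the own-variance terms attenuate.
True-score variance = [19.9²·0.68 + 24.8²·0.81 + 19.4²·0.80] + 955.297 = 1068.56 + 955.297 = 2023.85.
Reliability = 2023.85 / 2342.71 = 0.864.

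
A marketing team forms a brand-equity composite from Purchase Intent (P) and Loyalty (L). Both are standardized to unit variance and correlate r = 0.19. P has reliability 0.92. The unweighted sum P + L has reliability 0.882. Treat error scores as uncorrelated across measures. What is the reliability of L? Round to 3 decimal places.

Var(P+L) = 2 + 2·0.19 = 2.380.
True-score variance = ρ_P + ρ_L + 2·0.19, so 0.882 = (0.92 + ρ_L + 0.38) / 2.380.
ρ_L = 0.882·2.380 − 0.92 − 0.38 = 0.799.

0.799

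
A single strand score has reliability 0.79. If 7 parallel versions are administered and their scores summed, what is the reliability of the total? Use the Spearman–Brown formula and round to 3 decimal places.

ρ_k = kρ / (1 + (k−1)ρ) = 7·0.79 / (1 + 6·0.79) = 5.530 / 5.740 = 0.963.

0.963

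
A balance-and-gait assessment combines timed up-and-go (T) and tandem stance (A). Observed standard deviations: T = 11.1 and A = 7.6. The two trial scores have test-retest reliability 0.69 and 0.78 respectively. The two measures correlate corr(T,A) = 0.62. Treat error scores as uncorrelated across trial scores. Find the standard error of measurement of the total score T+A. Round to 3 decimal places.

7.135

Var(total) = 180.97 + 104.606 = 285.576.
True-score variance = 130.068 + 104.606 = 234.674, so reliability = 0.8218.
Error variance = 285.576 − 234.674 = 50.9023; SEM = √50.9023 = 7.135.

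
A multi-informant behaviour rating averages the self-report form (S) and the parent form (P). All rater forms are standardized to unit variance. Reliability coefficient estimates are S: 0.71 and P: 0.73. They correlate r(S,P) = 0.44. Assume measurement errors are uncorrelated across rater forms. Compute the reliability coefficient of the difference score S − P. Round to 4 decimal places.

Var(S−P) = 1 + 1 − 2·0.44 = 2 − 0.88 = 1.12.
Under uncorrelated errors the observed covariances equal the true-score covariances, so only the own-variance terms attenuate.
True-score variance = [0.71 + 0.73] − 0.88 = 1.44 − 0.88 = 0.56.
Reliability = 0.56 / 1.12 = 0.5000.

0.5000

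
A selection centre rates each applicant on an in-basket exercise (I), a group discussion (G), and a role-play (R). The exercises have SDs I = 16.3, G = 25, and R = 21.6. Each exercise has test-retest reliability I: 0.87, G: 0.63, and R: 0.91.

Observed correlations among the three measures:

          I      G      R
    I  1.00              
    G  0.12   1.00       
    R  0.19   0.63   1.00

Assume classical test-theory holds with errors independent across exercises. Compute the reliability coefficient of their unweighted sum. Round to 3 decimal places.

Var(I+G+R) = 16.3² + 25² + 21.6² + 2·[16.3·25·0.12 + 16.3·21.6·0.19 + 25·21.6·0.63] = 1357.25 + 911.99 = 2269.24.
Under uncorrelated errors the observed covariances equal the true-score covariances, so only the own-variance terms attenuate.
True-score variance = [16.3²·0.87 + 25²·0.63 + 21.6²·0.91] + 911.99 = 1049.47 + 911.99 = 1961.46.
Reliability = 1961.46 / 2269.24 = 0.864.

0.864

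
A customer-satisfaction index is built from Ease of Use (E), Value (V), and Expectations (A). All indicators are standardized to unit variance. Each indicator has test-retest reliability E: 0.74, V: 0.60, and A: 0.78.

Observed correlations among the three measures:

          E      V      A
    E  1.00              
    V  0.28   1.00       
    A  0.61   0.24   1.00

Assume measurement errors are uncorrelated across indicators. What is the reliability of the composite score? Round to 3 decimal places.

0.833

Var(E+V+A) = 3 + 2·[0.28 + 0.61 + 0.24] = 3 + 2.26 = 5.26.
Because errors are independent across components, Cov(Tᵢ,Tⱼ) = Cov(Xᵢ,Xⱼ); the off-diagonal part of the true-score variance is the same as above.
True-score variance = [0.74 + 0.60 + 0.78] + 2.26 = 2.12 + 2.26 = 4.38.
Reliability = 4.38 / 5.26 = 0.833.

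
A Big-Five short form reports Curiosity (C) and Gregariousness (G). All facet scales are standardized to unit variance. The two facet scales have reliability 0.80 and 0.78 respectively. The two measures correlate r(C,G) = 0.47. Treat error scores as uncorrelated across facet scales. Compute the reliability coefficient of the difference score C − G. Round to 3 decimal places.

Var(C−G) = 1 + 1 − 2·0.47 = 2 − 0.94 = 1.06.
Under uncorrelated errors the observed covariances equal the true-score covariances, so only the own-variance terms attenuate.
True-score variance = [0.80 + 0.78] − 0.94 = 1.58 − 0.94 = 0.64.
Reliability = 0.64 / 1.06 = 0.604.

0.604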